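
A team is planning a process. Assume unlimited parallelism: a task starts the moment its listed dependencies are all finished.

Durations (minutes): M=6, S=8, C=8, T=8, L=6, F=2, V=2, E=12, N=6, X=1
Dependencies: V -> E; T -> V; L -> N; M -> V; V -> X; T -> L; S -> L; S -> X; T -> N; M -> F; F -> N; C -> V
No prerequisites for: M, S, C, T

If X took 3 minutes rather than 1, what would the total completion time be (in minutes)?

Critical path before the change: C→V→E = 8+2+12 = 22 giving 22 minutes.
The longest path through X is only 11 minutes, so X has float 11.
No other chain overtakes it, so the finish is 22 minutes.

22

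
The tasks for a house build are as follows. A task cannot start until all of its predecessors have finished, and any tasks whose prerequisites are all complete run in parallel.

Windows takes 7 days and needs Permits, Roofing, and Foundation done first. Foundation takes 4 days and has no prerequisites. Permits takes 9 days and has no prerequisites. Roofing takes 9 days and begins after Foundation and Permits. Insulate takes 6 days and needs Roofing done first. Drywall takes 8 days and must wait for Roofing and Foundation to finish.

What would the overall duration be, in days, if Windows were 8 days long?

Critical path before the change: Permits→Roofing→Drywall = 9+9+8 = 26 giving 26 days.
The longest path through Windows is only 25 days, so Windows has float 1.
The binding chain switches to Permits→Roofing→Windows = 9+9+8 = 26; finish 26 days.

26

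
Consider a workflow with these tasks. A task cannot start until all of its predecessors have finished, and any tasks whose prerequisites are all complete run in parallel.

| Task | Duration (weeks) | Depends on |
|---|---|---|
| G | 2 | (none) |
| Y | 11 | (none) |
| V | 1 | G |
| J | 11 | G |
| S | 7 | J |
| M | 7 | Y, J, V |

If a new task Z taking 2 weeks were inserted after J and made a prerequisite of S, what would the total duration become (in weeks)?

22

Originally the workflow takes 20 weeks.
With Z inserted, S now waits for max(J, Z).
New critical path: G→J→Z→S = 2+11+2+7 = 22 ⇒ 22 weeks.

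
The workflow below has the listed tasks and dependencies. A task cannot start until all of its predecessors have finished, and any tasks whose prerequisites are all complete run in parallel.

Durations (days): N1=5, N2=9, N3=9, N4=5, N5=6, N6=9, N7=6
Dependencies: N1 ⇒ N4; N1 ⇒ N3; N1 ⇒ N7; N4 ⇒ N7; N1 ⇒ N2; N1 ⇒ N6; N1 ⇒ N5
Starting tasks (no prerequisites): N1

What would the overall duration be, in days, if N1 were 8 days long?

19

Critical path before the change: N1→N4→N7 = 5+5+6 = 16 giving 16 days.
Since N1 is critical, the +3 change carries straight to that chain (now 19 days).
No other chain overtakes it, so the finish is 19 days.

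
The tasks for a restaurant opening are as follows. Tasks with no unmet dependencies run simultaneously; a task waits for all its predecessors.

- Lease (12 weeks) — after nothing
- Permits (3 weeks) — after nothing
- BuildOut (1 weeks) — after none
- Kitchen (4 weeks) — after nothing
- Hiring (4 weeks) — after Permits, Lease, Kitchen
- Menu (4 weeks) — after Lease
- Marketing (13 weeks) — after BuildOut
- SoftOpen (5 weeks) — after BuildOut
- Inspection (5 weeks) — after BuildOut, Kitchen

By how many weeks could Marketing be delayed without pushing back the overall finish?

Critical path: Lease→Hiring = 12+4 = 16, so the finish is 16 weeks.
Longest path through Marketing: 14 weeks (earliest finish 14, latest finish 16).
So Marketing can slip 16 − 14 = 2 weeks.

2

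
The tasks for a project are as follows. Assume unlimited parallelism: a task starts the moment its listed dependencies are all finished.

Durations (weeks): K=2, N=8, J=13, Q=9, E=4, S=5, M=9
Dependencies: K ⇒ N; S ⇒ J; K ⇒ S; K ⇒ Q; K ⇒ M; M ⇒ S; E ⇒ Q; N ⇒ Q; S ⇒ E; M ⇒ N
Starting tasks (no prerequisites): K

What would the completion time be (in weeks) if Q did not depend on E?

With the dependency in place, K→M→S→E→Q = 2+9+5+4+9 = 29 sets the finish at 29 weeks.
Without E→Q, Q's earliest start moves from 20 to 19.
New critical path: K→M→S→J = 2+9+5+13 = 29 ⇒ 29 weeks.

29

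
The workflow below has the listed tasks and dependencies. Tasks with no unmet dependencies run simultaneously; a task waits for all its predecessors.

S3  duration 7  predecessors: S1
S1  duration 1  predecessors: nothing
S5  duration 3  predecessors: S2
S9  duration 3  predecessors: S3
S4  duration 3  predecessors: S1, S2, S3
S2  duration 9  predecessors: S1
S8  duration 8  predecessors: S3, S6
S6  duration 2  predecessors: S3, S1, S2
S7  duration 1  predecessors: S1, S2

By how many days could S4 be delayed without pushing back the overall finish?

S1→S2→S6→S8 = 1+9+2+8 = 20 sets the makespan at 20 days.
Longest path through S4: 13 days (earliest finish 13, latest finish 20).
Slack of S4 = 17 − 10 = 7 days.

7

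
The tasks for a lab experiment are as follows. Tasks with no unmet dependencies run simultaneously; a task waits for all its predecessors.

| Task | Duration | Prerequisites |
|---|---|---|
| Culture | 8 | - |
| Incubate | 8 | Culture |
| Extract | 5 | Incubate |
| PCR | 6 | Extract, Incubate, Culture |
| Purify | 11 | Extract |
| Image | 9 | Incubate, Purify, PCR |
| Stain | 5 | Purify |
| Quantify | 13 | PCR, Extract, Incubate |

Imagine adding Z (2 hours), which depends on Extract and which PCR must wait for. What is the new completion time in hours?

42

Originally the project takes 41 hours.
With Z inserted, PCR now waits for max(Extract, Incubate, Culture, Z).
New critical path: Culture→Incubate→Extract→Z→PCR→Quantify = 8+8+5+2+6+13 = 42 ⇒ 42 hours.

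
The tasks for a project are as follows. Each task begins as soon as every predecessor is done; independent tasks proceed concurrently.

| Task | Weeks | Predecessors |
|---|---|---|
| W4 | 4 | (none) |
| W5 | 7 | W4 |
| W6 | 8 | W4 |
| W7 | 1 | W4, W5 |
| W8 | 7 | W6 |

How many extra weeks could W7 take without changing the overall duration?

7

The longest chain is W4→W6→W8 = 4+8+7 = 19; overall finish 19 weeks.
The longest chain containing W7 totals 12 weeks.
So W7 can slip 19 − 12 = 7 weeks.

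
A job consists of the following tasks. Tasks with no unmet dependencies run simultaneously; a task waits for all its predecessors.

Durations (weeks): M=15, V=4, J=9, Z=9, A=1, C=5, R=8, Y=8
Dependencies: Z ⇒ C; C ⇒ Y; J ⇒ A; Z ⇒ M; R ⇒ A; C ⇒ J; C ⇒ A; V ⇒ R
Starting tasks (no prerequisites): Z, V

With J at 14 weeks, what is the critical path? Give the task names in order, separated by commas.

Actual critical path: Z→C→J→A = 9+5+9+1 = 24 ⇒ 24 weeks.
Since J is critical, the +5 change carries straight to that chain (now 29 weeks).
That remains the longest chain; total 29 weeks.

Z, C, J, A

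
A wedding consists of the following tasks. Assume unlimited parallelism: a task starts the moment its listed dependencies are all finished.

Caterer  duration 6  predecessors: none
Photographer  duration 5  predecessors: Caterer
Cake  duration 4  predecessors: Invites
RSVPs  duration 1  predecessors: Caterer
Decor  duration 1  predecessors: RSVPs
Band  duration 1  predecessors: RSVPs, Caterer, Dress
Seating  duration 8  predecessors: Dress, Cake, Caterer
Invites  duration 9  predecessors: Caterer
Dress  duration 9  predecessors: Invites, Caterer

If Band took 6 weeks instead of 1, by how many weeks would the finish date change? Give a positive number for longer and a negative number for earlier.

0

The binding path is Caterer→Invites→Dress→Seating = 6+9+9+8 = 32; finish at 32 weeks.
The longest path through Band is only 25 weeks, so Band has float 7.
That remains the longest chain; total 32 weeks.
Change in finish: 32 − 32 = +0 weeks.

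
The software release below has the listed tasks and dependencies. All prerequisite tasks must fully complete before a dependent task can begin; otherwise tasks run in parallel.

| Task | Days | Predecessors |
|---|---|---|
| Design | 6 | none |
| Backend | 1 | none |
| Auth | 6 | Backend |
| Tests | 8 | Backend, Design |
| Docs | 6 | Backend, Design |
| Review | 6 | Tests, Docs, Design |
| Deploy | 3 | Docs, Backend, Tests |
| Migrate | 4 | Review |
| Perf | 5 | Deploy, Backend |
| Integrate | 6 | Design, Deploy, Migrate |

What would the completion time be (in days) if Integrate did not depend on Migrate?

Original critical path: Design→Tests→Review→Migrate→Integrate = 6+8+6+4+6 = 30 ⇒ 30 days.
Without Migrate→Integrate, Integrate's earliest start moves from 24 to 17.
The longest chain is now Design→Tests→Review→Migrate = 6+8+6+4 = 24, so the project takes 24 days.

24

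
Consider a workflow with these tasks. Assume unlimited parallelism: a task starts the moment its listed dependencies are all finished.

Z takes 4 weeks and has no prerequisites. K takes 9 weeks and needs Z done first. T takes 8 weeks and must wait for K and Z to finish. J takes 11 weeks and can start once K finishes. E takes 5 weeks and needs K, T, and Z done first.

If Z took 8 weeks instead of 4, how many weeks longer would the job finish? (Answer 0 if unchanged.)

The binding path is Z→K→T→E = 4+9+8+5 = 26; finish at 26 weeks.
Z lies on that path, so at 8 weeks the path becomes 30 weeks.
That remains the longest chain; total 30 weeks.
Change in finish: 30 − 26 = +4 weeks.

4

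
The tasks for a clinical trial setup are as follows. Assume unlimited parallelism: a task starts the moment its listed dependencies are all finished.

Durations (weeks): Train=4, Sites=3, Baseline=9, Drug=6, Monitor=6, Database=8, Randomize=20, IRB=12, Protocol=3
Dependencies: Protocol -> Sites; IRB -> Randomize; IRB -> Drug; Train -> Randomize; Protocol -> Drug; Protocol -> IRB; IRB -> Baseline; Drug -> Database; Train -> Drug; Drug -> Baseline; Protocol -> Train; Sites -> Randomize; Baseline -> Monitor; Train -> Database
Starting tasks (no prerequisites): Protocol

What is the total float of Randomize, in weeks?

The longest chain is Protocol→IRB→Drug→Baseline→Monitor = 3+12+6+9+6 = 36; overall finish 36 weeks.
Randomize finishes as early as 35 and must finish by 36.
Float = 36 − 35 = 1.

1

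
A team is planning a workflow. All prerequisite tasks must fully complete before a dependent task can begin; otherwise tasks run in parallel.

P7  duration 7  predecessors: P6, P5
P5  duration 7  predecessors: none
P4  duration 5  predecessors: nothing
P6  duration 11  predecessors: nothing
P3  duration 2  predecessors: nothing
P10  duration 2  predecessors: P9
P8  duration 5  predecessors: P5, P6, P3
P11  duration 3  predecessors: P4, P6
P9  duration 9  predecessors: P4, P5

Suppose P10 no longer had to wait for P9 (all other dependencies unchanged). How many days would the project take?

Before: longest chain P5→P9→P10 = 7+9+2 = 18, finish 18.
Without P9→P10, P10's earliest start moves from 16 to 0.
New critical path: P6→P7 = 11+7 = 18 ⇒ 18 days.

18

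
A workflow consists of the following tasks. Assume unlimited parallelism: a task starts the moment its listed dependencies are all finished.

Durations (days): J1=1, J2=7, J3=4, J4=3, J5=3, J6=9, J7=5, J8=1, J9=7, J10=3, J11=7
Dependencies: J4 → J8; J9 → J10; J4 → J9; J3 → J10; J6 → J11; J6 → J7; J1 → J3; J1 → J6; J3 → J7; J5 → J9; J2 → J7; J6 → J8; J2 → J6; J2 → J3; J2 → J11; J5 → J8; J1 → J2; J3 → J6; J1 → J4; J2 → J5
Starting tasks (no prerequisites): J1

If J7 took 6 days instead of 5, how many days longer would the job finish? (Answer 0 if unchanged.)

The binding path is J1→J2→J3→J6→J11 = 1+7+4+9+7 = 28; finish at 28 days.
The longest path through J7 is only 26 days, so J7 has float 2.
The critical path is still J1→J2→J3→J6→J11; finish is now 28 days.
Change in finish: 28 − 28 = +0 days.

0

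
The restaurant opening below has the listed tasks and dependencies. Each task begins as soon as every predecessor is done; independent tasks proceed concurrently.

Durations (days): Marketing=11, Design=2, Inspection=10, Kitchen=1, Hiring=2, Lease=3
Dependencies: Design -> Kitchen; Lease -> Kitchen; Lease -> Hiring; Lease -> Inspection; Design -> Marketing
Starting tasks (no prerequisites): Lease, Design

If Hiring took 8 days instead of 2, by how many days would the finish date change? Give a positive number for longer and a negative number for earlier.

Actual critical path: Lease→Inspection = 3+10 = 13 ⇒ 13 days.
Hiring is off the critical path — its longest chain is 5 days, giving 8 of slack.
That remains the longest chain; total 13 days.
Change in finish: 13 − 13 = +0 days.

0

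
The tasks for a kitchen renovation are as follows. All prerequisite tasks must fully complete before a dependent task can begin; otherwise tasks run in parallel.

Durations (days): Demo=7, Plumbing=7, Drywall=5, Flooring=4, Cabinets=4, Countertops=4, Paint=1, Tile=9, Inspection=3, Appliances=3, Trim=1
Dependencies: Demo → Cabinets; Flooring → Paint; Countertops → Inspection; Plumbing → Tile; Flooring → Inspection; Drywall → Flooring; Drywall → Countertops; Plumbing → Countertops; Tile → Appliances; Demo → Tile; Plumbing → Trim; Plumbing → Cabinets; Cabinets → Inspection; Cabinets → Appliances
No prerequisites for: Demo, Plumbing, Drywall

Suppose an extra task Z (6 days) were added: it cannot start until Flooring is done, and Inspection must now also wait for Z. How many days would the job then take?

Originally the job takes 19 days.
With Z inserted, Inspection now waits for max(Flooring, Cabinets, Countertops, Z).
New critical path: Demo→Tile→Appliances = 7+9+3 = 19 ⇒ 19 days.

19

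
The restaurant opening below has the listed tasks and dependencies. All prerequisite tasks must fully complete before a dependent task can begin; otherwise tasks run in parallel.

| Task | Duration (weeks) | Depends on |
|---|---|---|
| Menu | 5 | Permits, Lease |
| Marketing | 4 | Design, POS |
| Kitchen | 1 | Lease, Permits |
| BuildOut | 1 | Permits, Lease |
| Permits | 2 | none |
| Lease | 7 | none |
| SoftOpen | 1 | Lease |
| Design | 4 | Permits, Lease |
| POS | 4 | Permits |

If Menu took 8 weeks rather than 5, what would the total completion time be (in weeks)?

15

Baseline: Lease→Design→Marketing = 7+4+4 = 15 → 15 weeks.
Menu is off the critical path — its longest chain is 12 weeks, giving 3 of slack.
The critical path is still Lease→Design→Marketing; finish is now 15 weeks.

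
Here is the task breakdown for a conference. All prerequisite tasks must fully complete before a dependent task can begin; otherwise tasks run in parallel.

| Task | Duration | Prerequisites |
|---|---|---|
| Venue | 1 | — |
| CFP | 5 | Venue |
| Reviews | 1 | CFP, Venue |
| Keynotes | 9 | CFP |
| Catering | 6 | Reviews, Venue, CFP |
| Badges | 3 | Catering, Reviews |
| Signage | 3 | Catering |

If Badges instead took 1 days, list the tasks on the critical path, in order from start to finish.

The binding path is Venue→CFP→Reviews→Catering→Badges = 1+5+1+6+3 = 16; finish at 16 days.
Since Badges is critical, the -2 change carries straight to that chain (now 14 days).
The binding chain switches to Venue→CFP→Reviews→Catering→Signage = 1+5+1+6+3 = 16; finish 16 days.

Venue, CFP, Reviews, Catering, Signage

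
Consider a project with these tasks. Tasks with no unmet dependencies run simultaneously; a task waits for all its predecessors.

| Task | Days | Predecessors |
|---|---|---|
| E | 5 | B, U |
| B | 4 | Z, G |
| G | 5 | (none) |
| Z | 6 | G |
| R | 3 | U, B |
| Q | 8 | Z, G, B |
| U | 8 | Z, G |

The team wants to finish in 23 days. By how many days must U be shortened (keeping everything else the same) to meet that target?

Current finish: 24 days; target: 23.
U is on every critical path, so each day cut from U cuts the finish by one (this holds down to a finish of 23).
Need 24 − 23 = 1 day off U → U becomes 7 days, finish becomes 23.

1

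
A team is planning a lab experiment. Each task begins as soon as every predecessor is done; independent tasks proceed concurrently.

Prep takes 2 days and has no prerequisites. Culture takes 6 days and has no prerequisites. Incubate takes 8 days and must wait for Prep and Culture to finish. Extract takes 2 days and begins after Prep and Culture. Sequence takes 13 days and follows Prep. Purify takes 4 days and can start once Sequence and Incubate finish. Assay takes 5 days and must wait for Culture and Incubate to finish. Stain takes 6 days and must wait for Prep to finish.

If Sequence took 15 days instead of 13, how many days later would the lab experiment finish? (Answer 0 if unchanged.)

2

Critical path before the change: Prep→Sequence→Purify = 2+13+4 = 19 giving 19 days.
Sequence is on the critical path; changing it to 15 makes that path 21 days.
No other chain overtakes it, so the finish is 21 days.
Change in finish: 21 − 19 = +2 days.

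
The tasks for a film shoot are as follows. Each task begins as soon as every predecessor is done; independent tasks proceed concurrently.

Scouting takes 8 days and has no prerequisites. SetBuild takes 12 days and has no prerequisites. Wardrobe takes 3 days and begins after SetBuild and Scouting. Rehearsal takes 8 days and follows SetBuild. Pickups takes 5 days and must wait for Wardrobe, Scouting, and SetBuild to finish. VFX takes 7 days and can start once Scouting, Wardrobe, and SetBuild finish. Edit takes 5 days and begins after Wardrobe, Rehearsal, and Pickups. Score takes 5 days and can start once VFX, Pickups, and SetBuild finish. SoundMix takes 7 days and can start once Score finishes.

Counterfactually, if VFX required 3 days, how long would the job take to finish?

32

Critical path before the change: SetBuild→Wardrobe→VFX→Score→SoundMix = 12+3+7+5+7 = 34 giving 34 days.
VFX lies on that path, so at 3 days the path becomes 30 days.
New critical path: SetBuild→Wardrobe→Pickups→Score→SoundMix = 12+3+5+5+7 = 32 ⇒ 32 days.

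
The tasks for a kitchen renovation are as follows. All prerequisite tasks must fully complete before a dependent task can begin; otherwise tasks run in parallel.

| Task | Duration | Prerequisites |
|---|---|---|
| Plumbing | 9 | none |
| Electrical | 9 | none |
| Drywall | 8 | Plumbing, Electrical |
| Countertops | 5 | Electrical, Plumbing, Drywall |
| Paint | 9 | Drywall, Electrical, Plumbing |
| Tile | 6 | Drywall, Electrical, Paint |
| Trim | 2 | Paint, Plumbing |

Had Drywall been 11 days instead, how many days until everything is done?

As given, the longest chain is Plumbing→Drywall→Paint→Tile = 9+8+9+6 = 32, so the finish is 32 days.
Drywall lies on that path, so at 11 days the path becomes 35 days.
The critical path is still Plumbing→Drywall→Paint→Tile; finish is now 35 days.

35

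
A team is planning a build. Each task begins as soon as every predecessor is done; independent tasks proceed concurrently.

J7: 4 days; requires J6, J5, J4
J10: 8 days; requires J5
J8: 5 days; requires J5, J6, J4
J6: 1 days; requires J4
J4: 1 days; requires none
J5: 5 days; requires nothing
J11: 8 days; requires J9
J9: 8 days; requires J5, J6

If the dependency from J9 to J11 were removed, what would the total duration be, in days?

With the dependency in place, J5→J9→J11 = 5+8+8 = 21 sets the finish at 21 days.
Without J9→J11, J11's earliest start moves from 13 to 0.
After: J5→J9 = 5+8 = 13 → 13 days.

13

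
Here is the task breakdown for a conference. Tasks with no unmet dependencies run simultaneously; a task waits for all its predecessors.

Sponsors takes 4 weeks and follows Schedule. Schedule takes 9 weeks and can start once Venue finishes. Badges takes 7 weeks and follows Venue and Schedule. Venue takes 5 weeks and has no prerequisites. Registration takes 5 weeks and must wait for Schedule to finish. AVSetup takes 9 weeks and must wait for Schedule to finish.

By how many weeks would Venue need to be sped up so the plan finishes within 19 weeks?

4

Current finish: 23 weeks; target: 19.
Venue is on every critical path, so each week cut from Venue cuts the finish by one (this holds down to a finish of 19).
Need 23 − 19 = 4 weeks off Venue → Venue becomes 1 week, finish becomes 19.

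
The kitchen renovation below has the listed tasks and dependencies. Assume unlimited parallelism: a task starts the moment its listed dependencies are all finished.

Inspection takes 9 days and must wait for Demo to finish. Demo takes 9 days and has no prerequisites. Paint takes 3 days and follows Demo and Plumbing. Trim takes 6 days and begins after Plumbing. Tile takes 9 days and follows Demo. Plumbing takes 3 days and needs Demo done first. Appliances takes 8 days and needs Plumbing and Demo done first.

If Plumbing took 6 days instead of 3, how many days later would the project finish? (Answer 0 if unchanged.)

Critical path before the change: Demo→Plumbing→Appliances = 9+3+8 = 20 giving 20 days.
Since Plumbing is critical, the +3 change carries straight to that chain (now 23 days).
No other chain overtakes it, so the finish is 23 days.
Change in finish: 23 − 20 = +3 days.

3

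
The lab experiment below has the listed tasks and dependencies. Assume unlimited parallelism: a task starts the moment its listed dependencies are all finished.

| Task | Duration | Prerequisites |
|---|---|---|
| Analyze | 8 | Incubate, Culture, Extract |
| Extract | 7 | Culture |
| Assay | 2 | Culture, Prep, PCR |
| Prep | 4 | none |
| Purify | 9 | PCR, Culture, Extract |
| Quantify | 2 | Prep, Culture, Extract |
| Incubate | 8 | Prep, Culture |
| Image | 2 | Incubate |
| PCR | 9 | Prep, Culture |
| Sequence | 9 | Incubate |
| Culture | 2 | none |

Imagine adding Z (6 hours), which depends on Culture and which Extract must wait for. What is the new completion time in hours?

Originally the project takes 22 hours.
With Z inserted, Extract now waits for max(Culture, Z).
New critical path: Culture→Z→Extract→Purify = 2+6+7+9 = 24 ⇒ 24 hours.

24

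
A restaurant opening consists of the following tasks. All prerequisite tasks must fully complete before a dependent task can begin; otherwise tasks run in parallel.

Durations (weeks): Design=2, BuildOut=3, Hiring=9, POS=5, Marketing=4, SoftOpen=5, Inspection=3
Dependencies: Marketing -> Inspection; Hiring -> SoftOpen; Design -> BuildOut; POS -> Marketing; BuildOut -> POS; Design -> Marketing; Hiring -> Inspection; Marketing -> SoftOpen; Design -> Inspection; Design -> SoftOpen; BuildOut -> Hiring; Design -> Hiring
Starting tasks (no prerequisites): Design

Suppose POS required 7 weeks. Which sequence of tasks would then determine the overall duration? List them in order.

Design, BuildOut, POS, Marketing, SoftOpen

Critical path before the change: Design→BuildOut→POS→Marketing→SoftOpen = 2+3+5+4+5 = 19 giving 19 weeks.
POS lies on that path, so at 7 weeks the path becomes 21 weeks.
The critical path is still Design→BuildOut→POS→Marketing→SoftOpen; finish is now 21 weeks.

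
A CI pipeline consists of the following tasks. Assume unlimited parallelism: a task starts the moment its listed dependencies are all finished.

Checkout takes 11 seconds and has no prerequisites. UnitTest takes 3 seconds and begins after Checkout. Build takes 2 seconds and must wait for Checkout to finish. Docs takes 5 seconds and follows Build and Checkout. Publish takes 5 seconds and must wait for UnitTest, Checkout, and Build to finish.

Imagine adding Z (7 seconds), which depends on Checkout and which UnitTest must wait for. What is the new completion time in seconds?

Originally the project takes 19 seconds.
With Z inserted, UnitTest now waits for max(Checkout, Z).
New critical path: Checkout→Z→UnitTest→Publish = 11+7+3+5 = 26 ⇒ 26 seconds.

26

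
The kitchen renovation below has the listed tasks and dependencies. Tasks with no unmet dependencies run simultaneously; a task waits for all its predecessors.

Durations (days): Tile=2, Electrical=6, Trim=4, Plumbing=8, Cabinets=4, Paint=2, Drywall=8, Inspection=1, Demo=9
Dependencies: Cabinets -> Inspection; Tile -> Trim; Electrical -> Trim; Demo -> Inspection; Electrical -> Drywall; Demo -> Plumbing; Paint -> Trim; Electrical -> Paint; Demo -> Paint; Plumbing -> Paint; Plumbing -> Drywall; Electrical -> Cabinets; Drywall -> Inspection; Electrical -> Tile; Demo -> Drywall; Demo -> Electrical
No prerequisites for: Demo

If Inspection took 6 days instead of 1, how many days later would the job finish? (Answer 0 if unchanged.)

The binding path is Demo→Plumbing→Drywall→Inspection = 9+8+8+1 = 26; finish at 26 days.
Inspection is on the critical path; changing it to 6 makes that path 31 days.
No other chain overtakes it, so the finish is 31 days.
Change in finish: 31 − 26 = +5 days.

5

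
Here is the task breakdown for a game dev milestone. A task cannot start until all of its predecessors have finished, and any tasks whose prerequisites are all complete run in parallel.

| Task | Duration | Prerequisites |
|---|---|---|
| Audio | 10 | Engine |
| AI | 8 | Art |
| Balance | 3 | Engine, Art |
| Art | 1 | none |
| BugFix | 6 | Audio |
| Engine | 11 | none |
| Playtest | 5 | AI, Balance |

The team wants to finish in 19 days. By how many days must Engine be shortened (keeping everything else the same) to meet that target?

8

Current finish: 27 days; target: 19.
Engine is on every critical path, so each day cut from Engine cuts the finish by one (this holds down to a finish of 17).
Need 27 − 19 = 8 days off Engine → Engine becomes 3 days, finish becomes 19.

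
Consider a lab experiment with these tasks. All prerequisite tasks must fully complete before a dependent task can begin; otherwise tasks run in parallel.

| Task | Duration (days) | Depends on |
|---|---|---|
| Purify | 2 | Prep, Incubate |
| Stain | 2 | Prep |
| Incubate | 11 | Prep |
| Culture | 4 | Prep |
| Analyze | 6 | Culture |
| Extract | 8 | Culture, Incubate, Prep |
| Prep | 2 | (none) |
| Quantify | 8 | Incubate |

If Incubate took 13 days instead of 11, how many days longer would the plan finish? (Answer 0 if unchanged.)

Actual critical path: Prep→Incubate→Extract = 2+11+8 = 21 ⇒ 21 days.
Incubate lies on that path, so at 13 days the path becomes 23 days.
That remains the longest chain; total 23 days.
Change in finish: 23 − 21 = +2 days.

2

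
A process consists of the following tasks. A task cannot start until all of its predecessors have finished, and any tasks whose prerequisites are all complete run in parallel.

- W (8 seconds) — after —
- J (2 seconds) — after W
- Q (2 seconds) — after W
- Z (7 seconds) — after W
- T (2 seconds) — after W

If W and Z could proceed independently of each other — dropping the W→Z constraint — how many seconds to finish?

10

With the dependency in place, W→Z = 8+7 = 15 sets the finish at 15 seconds.
Without W→Z, Z's earliest start moves from 8 to 0.
After: W→J = 8+2 = 10 → 10 seconds.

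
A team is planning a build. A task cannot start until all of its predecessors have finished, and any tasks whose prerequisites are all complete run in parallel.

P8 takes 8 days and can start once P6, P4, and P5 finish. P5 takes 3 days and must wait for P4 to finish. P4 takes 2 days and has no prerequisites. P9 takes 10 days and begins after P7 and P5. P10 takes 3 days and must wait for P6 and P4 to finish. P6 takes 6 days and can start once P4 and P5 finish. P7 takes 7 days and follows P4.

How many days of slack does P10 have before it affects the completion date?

5

Critical path: P4→P5→P6→P8 = 2+3+6+8 = 19, so the finish is 19 days.
The longest chain containing P10 totals 14 days.
Slack of P10 = 16 − 11 = 5 days.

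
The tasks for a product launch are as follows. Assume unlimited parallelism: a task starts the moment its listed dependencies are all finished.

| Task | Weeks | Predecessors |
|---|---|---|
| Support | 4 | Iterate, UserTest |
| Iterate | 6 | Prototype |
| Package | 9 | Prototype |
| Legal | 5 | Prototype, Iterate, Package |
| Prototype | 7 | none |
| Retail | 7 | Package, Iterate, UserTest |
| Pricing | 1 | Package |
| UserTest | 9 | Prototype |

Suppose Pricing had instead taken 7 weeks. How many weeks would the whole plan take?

Baseline: Prototype→UserTest→Retail = 7+9+7 = 23 → 23 weeks.
Pricing is off the critical path — its longest chain is 17 weeks, giving 6 of slack.
The critical path is still Prototype→UserTest→Retail; finish is now 23 weeks.

23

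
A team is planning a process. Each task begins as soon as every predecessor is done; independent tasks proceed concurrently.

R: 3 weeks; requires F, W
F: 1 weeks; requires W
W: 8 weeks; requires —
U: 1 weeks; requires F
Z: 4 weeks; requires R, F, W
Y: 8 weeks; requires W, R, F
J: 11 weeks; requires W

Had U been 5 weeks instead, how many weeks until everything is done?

20

As given, the longest chain is W→F→R→Y = 8+1+3+8 = 20, so the finish is 20 weeks.
U has 10 weeks of float (longest path through it is 10).
The critical path is still W→F→R→Y; finish is now 20 weeks.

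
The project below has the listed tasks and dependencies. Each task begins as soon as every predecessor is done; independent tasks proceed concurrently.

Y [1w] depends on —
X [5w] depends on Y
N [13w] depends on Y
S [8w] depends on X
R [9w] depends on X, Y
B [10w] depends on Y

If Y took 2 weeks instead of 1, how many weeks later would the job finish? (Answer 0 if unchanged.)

1

Baseline: Y→X→R = 1+5+9 = 15 → 15 weeks.
Since Y is critical, the +1 change carries straight to that chain (now 16 weeks).
That remains the longest chain; total 16 weeks.
Change in finish: 16 − 15 = +1 weeks.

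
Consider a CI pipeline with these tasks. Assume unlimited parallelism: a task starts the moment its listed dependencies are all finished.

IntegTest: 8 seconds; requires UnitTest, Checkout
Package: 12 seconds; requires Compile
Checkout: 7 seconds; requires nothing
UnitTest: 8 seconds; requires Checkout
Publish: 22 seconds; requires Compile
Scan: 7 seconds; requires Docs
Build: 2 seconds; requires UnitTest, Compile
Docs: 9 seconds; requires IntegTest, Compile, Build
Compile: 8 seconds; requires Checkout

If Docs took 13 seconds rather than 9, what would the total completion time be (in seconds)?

43

As given, the longest chain is Checkout→UnitTest→IntegTest→Docs→Scan = 7+8+8+9+7 = 39, so the finish is 39 seconds.
Since Docs is critical, the +4 change carries straight to that chain (now 43 seconds).
That remains the longest chain; total 43 seconds.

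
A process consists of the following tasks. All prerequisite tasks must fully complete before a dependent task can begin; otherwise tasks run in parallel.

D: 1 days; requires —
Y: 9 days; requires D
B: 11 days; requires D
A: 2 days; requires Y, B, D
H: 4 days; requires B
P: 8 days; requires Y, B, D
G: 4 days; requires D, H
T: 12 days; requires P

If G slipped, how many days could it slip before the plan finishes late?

The longest chain is D→B→P→T = 1+11+8+12 = 32; overall finish 32 days.
Longest path through G: 20 days (earliest finish 20, latest finish 32).
Slack of G = 28 − 16 = 12 days.

12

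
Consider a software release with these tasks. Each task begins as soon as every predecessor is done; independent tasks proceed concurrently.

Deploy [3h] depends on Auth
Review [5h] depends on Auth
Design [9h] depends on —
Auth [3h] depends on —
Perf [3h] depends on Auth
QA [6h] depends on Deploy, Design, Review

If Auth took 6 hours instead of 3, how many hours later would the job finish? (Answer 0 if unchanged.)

2

The binding path is Design→QA = 9+6 = 15; finish at 15 hours.
The longest path through Auth is only 14 hours, so Auth has float 1.
New critical path: Auth→Review→QA = 6+5+6 = 17 ⇒ 17 hours.
Change in finish: 17 − 15 = +2 hours.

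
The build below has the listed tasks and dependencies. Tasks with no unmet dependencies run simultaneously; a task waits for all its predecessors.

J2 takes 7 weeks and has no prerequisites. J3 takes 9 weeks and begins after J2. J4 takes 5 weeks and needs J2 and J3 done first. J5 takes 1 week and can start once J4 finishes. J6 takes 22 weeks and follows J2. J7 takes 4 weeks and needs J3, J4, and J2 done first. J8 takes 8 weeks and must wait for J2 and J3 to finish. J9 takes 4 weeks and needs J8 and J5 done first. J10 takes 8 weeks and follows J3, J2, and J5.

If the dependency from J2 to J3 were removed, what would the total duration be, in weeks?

29

Original critical path: J2→J3→J4→J5→J10 = 7+9+5+1+8 = 30 ⇒ 30 weeks.
Without J2→J3, J3's earliest start moves from 7 to 0.
After: J2→J6 = 7+22 = 29 → 29 weeks.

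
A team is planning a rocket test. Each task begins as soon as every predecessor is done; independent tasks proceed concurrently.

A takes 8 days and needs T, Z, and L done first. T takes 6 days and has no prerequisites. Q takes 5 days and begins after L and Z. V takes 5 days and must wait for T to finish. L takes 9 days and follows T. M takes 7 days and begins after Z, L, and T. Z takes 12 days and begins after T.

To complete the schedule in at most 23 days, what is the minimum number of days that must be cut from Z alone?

Current finish: 26 days; target: 23.
Z is on every critical path, so each day cut from Z cuts the finish by one (this holds down to a finish of 23).
Need 26 − 23 = 3 days off Z → Z becomes 9 days, finish becomes 23.

3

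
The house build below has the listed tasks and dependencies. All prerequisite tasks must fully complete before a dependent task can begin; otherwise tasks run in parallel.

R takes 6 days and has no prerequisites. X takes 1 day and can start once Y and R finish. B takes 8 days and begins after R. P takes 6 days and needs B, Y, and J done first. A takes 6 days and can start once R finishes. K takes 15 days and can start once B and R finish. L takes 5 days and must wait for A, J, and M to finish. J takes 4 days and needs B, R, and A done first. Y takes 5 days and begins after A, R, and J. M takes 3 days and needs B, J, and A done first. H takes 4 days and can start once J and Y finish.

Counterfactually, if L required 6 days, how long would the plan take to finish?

29

As given, the longest chain is R→B→J→Y→P = 6+8+4+5+6 = 29, so the finish is 29 days.
The longest path through L is only 26 days, so L has float 3.
That remains the longest chain; total 29 days.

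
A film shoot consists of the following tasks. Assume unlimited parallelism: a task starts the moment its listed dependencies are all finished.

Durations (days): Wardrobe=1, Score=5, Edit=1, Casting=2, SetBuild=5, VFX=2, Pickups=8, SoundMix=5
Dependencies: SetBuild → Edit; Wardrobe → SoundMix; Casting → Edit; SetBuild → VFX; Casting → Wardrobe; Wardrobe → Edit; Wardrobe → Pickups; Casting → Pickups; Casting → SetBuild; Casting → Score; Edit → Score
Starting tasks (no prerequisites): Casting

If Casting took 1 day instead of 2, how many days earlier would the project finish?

1

Critical path before the change: Casting→SetBuild→Edit→Score = 2+5+1+5 = 13 giving 13 days.
Since Casting is critical, the -1 change carries straight to that chain (now 12 days).
That remains the longest chain; total 12 days.
Change in finish: 12 − 13 = -1 days.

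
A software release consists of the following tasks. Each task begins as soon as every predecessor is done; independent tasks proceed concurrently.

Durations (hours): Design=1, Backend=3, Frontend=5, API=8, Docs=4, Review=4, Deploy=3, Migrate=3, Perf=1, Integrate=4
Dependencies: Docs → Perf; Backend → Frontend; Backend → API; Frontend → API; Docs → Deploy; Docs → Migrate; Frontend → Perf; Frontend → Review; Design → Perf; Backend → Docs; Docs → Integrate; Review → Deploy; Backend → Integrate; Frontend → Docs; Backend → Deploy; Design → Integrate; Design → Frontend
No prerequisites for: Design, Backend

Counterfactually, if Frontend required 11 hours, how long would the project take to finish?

As given, the longest chain is Backend→Frontend→API = 3+5+8 = 16, so the finish is 16 hours.
Since Frontend is critical, the +6 change carries straight to that chain (now 22 hours).
The critical path is still Backend→Frontend→API; finish is now 22 hours.

22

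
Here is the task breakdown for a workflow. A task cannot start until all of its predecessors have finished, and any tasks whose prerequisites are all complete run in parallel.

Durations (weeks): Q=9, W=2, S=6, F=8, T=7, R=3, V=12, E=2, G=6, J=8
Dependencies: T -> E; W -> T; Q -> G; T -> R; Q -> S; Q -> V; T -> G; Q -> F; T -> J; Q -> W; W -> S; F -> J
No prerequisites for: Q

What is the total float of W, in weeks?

The longest chain is Q→W→T→J = 9+2+7+8 = 26; overall finish 26 weeks.
Longest path through W: 26 weeks (earliest finish 11, latest finish 11).
So W can slip 11 − 11 = 0 weeks.

0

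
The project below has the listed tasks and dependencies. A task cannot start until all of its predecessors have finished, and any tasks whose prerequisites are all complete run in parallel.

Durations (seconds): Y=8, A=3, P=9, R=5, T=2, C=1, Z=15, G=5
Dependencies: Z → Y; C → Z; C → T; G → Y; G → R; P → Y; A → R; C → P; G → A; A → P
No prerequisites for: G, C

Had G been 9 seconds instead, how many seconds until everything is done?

29

As given, the longest chain is G→A→P→Y = 5+3+9+8 = 25, so the finish is 25 seconds.
G is on the critical path; changing it to 9 makes that path 29 seconds.
The critical path is still G→A→P→Y; finish is now 29 seconds.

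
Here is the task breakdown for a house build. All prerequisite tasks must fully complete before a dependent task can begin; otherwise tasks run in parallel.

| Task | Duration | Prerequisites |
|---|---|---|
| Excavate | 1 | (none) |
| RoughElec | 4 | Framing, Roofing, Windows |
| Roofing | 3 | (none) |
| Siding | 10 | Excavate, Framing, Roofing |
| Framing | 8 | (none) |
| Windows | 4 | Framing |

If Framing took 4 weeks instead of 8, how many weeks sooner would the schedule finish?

Critical path before the change: Framing→Siding = 8+10 = 18 giving 18 weeks.
Framing lies on that path, so at 4 weeks the path becomes 14 weeks.
No other chain overtakes it, so the finish is 14 weeks.
Change in finish: 14 − 18 = -4 weeks.

4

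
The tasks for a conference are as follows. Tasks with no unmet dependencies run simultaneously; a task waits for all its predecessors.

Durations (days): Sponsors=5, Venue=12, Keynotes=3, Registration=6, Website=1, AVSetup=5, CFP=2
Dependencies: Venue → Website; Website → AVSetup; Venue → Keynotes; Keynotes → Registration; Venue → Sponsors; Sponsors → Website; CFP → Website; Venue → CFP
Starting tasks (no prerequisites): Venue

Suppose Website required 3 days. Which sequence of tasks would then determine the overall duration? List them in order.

Venue, Sponsors, Website, AVSetup

The binding path is Venue→Sponsors→Website→AVSetup = 12+5+1+5 = 23; finish at 23 days.
Since Website is critical, the +2 change carries straight to that chain (now 25 days).
The critical path is still Venue→Sponsors→Website→AVSetup; finish is now 25 days.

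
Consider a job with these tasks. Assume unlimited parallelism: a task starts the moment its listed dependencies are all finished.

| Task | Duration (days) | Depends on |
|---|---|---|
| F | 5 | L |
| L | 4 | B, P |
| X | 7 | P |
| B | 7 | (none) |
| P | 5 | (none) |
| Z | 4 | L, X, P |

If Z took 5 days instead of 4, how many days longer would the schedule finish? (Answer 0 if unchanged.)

Critical path before the change: P→X→Z = 5+7+4 = 16 giving 16 days.
Z lies on that path, so at 5 days the path becomes 17 days.
The critical path is still P→X→Z; finish is now 17 days.
Change in finish: 17 − 16 = +1 days.

1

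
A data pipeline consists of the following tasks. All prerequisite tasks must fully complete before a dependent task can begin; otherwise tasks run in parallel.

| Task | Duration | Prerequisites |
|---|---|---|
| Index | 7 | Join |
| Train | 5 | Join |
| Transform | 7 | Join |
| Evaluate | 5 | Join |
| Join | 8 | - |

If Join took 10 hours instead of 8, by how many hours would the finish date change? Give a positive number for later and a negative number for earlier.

Baseline: Join→Transform = 8+7 = 15 → 15 hours.
Since Join is critical, the +2 change carries straight to that chain (now 17 hours).
No other chain overtakes it, so the finish is 17 hours.
Change in finish: 17 − 15 = +2 hours.

2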